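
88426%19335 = 11086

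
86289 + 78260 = 164549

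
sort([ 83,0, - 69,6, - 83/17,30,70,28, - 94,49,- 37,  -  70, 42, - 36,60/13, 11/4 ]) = [ - 94, - 70,  -  69, - 37,  -  36,-83/17,0, 11/4, 60/13, 6,28,30,42,49,70,83 ]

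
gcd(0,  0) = 0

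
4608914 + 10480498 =15089412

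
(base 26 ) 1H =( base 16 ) 2B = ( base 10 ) 43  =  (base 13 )34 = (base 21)21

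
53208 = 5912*9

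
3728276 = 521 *7156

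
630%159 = 153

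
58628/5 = 11725 + 3/5  =  11725.60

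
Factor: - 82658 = - 2^1*37^1*1117^1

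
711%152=103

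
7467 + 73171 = 80638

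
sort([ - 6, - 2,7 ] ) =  [ - 6, - 2,7] 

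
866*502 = 434732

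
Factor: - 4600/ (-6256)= 25/34  =  2^(-1 )*5^2*17^( - 1)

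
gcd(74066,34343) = 1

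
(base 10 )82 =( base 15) 57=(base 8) 122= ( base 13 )64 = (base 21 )3j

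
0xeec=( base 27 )56D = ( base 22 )7JE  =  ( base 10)3820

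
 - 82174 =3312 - 85486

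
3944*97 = 382568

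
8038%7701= 337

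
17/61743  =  17/61743 = 0.00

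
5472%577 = 279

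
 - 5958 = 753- 6711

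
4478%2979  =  1499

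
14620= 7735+6885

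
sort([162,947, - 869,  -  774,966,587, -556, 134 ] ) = [  -  869, - 774,  -  556, 134, 162 , 587,947,966 ]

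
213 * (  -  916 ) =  - 195108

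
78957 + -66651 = 12306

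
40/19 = 40/19 = 2.11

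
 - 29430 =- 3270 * 9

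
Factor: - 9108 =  - 2^2 * 3^2 * 11^1 * 23^1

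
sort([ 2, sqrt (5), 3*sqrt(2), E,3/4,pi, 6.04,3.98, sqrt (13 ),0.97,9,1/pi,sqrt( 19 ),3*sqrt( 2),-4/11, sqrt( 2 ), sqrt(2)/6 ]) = [ - 4/11,  sqrt(2)/6, 1/pi,3/4,0.97, sqrt(2), 2,sqrt(5), E, pi, sqrt(13 ), 3.98,  3*sqrt(2), 3*sqrt(2 ), sqrt( 19),  6.04, 9]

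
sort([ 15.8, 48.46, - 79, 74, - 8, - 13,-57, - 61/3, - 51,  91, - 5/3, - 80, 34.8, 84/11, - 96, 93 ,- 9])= [  -  96, - 80, - 79, - 57, - 51, - 61/3, - 13, - 9, - 8,  -  5/3,84/11,15.8, 34.8, 48.46,74,  91,93]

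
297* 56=16632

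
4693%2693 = 2000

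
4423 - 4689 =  - 266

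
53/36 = 53/36 =1.47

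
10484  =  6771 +3713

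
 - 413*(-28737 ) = 11868381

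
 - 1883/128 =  - 1883/128 = - 14.71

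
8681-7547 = 1134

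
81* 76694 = 6212214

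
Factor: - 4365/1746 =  - 5/2 = - 2^ ( - 1) * 5^1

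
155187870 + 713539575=868727445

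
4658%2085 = 488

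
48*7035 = 337680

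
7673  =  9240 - 1567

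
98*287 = 28126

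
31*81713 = 2533103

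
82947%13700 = 747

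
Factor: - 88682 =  - 2^1*11^1*29^1 * 139^1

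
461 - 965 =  - 504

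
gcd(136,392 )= 8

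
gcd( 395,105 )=5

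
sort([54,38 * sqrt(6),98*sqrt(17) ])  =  [ 54,38 *sqrt( 6), 98*sqrt( 17) ] 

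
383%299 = 84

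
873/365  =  873/365 = 2.39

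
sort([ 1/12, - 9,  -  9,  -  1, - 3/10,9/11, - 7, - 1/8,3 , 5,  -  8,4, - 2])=[- 9, - 9, -8, - 7, - 2, - 1,-3/10,-1/8,1/12,9/11, 3, 4,5]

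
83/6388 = 83/6388 = 0.01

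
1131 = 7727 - 6596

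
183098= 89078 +94020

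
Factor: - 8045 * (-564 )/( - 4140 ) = -3^ (  -  1 )*23^( - 1 )*47^1*1609^1  =  - 75623/69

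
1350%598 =154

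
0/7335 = 0 = 0.00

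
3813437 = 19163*199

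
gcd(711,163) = 1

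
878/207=4 + 50/207 = 4.24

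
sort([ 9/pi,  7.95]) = [9/pi,7.95] 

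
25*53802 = 1345050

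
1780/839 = 1780/839 = 2.12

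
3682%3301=381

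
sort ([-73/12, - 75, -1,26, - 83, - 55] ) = [ - 83, -75, - 55,  -  73/12, - 1 , 26]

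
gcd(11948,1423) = 1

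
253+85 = 338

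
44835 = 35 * 1281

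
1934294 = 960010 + 974284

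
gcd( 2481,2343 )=3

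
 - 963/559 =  - 963/559 = - 1.72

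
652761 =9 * 72529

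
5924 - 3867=2057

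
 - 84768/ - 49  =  84768/49  =  1729.96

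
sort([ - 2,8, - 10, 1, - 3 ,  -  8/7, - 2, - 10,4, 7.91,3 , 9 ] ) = [ - 10, - 10, - 3,-2, - 2, - 8/7,1, 3, 4, 7.91, 8,9]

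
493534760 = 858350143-364815383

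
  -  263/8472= - 1+8209/8472  =  - 0.03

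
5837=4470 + 1367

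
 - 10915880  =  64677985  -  75593865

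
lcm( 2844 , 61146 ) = 122292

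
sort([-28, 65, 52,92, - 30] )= [ - 30, - 28, 52,65, 92 ]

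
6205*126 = 781830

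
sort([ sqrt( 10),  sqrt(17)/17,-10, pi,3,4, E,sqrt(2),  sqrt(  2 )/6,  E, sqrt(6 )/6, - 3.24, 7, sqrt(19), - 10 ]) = [ - 10,- 10, - 3.24, sqrt ( 2)/6,sqrt(17) /17, sqrt( 6 ) /6,sqrt( 2 ), E , E, 3, pi,sqrt( 10),4,sqrt(19), 7]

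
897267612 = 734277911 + 162989701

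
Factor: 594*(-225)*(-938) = 125363700= 2^2*3^5* 5^2*  7^1*11^1*  67^1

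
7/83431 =7/83431  =  0.00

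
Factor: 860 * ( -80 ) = - 68800 = - 2^6*5^2 * 43^1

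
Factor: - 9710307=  - 3^3*359641^1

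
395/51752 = 395/51752 = 0.01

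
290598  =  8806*33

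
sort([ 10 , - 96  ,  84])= [ -96, 10, 84]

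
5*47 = 235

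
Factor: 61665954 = 2^1*3^1*7^1*101^1*14537^1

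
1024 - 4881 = -3857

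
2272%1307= 965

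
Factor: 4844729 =4844729^1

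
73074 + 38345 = 111419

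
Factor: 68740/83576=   17185/20894=2^( - 1) * 5^1*7^1*31^( - 1)*337^ ( - 1)* 491^1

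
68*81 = 5508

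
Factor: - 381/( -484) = 2^ (-2)*3^1 * 11^( - 2)*127^1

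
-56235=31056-87291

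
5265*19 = 100035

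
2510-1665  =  845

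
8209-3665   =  4544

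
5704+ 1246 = 6950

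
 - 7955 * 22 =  - 175010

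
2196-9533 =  - 7337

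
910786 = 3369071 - 2458285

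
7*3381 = 23667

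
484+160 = 644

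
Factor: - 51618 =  - 2^1*3^1*7^1*1229^1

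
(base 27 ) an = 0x125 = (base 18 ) G5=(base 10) 293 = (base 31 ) 9E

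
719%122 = 109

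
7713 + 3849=11562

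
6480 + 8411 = 14891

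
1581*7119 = 11255139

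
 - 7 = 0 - 7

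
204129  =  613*333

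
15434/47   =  328 + 18/47 = 328.38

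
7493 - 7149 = 344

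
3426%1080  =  186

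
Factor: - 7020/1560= - 2^(-1)*3^2 = -  9/2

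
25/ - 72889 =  -1  +  72864/72889= - 0.00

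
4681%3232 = 1449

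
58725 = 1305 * 45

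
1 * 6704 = 6704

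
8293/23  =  8293/23=360.57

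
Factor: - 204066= - 2^1*3^3*3779^1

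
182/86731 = 182/86731= 0.00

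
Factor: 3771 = 3^2*419^1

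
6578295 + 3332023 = 9910318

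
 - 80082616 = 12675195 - 92757811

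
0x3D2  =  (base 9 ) 1306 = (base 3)1100020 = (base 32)UI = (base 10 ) 978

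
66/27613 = 66/27613 = 0.00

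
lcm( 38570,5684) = 539980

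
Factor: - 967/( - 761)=761^(  -  1)*967^1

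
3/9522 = 1/3174 = 0.00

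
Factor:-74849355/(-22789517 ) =3^2*5^1*7^1*59^(-1)*127^1 * 1871^1*386263^(-1 )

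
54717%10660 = 1417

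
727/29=727/29 =25.07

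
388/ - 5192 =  - 97/1298 = - 0.07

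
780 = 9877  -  9097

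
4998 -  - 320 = 5318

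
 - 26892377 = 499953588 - 526845965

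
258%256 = 2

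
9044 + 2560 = 11604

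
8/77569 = 8/77569 =0.00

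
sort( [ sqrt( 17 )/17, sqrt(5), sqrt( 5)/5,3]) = [sqrt(17) /17,  sqrt( 5 ) /5 , sqrt( 5), 3 ] 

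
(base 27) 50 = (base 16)87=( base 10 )135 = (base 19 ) 72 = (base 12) B3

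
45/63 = 5/7 = 0.71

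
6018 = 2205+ 3813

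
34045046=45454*749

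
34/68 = 1/2  =  0.50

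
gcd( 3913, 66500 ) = 7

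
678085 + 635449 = 1313534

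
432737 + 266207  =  698944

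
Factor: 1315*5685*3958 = 2^1*3^1 * 5^2*263^1 *379^1*1979^1 = 29589117450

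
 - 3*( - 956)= 2868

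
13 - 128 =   -  115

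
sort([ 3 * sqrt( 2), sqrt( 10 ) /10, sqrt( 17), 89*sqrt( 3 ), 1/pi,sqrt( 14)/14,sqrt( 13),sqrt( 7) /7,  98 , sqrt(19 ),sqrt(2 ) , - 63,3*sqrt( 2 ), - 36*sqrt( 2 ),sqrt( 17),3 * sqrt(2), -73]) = [-73, - 63, - 36*sqrt( 2 ),sqrt(14) /14,sqrt ( 10)/10,1/pi,sqrt (7 )/7, sqrt(2 ),  sqrt( 13),sqrt(17 ),  sqrt(17 ),3 * sqrt( 2),  3*  sqrt(2), 3*sqrt(2), sqrt ( 19 ),98,89 * sqrt( 3)]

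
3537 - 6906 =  - 3369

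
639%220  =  199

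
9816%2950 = 966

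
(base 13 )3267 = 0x1B66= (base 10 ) 7014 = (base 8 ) 15546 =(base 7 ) 26310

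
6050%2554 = 942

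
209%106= 103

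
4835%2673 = 2162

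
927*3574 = 3313098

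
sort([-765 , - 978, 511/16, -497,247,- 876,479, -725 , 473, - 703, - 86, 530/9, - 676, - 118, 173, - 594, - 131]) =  [ - 978, - 876, - 765, - 725, - 703, - 676, - 594, - 497, - 131, - 118,-86, 511/16,530/9,173, 247,473, 479 ] 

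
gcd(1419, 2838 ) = 1419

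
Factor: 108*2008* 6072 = 2^8*3^4*11^1 * 23^1*251^1 = 1316798208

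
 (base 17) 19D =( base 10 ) 455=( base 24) in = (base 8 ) 707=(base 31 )el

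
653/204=653/204 = 3.20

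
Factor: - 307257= - 3^1*23^1*61^1*  73^1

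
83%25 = 8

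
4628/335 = 4628/335=13.81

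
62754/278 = 225 + 102/139 =225.73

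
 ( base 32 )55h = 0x14b1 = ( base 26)7LJ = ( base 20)D4H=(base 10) 5297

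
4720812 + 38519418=43240230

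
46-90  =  -44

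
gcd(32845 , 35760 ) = 5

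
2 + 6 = 8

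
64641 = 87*743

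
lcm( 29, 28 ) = 812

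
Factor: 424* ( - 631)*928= - 248280832= - 2^8*29^1*53^1*631^1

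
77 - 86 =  - 9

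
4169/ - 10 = - 4169/10 = - 416.90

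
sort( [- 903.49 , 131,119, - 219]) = [ -903.49, - 219, 119, 131 ]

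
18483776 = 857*21568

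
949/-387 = - 3 + 212/387= -  2.45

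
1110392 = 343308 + 767084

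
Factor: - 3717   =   - 3^2*7^1  *  59^1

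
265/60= 4 + 5/12 =4.42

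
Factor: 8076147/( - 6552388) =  - 2^ ( - 2 )*3^1*1039^1*2591^1*1638097^( - 1 )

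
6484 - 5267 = 1217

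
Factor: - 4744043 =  - 1213^1* 3911^1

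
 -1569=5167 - 6736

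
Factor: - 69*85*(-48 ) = 2^4*3^2*5^1 * 17^1*23^1 = 281520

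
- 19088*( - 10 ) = 190880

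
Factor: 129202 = 2^1 * 64601^1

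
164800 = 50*3296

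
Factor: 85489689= 3^1*23^1*53^1* 97^1 * 241^1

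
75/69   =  25/23 = 1.09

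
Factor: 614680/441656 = 5^1*11^2*127^1*55207^( - 1) = 76835/55207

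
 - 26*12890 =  - 335140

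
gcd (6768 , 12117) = 3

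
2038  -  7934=  -  5896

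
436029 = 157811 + 278218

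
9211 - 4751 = 4460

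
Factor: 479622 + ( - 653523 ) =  - 3^1 * 7^3*13^2 = - 173901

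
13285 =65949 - 52664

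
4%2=0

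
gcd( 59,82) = 1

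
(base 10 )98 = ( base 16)62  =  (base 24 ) 42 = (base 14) 70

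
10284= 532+9752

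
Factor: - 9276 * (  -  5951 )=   2^2*3^1*11^1*541^1 * 773^1 = 55201476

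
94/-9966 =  - 47/4983= - 0.01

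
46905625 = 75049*625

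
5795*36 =208620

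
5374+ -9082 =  - 3708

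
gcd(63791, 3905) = 1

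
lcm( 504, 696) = 14616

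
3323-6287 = -2964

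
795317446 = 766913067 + 28404379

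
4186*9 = 37674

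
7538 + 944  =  8482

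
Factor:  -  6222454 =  -2^1*7^1*444461^1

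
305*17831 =5438455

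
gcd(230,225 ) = 5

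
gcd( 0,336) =336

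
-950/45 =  - 190/9 = - 21.11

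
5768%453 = 332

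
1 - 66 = - 65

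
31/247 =31/247 =0.13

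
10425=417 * 25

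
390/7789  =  390/7789 = 0.05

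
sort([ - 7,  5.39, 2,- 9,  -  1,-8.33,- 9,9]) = [ - 9, - 9,-8.33, - 7, - 1, 2,  5.39,9]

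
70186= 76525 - 6339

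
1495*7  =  10465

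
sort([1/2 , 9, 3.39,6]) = [ 1/2, 3.39,6,9]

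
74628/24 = 6219/2 =3109.50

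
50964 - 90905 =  - 39941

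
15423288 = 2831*5448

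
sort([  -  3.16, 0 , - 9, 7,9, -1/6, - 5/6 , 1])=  [ - 9, - 3.16, - 5/6, - 1/6,0,1, 7, 9 ] 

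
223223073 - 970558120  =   - 747335047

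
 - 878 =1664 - 2542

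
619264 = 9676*64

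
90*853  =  76770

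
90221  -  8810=81411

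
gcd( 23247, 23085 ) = 81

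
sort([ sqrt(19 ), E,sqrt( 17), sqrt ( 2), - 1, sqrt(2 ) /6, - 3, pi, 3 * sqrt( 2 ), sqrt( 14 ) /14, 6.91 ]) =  [ - 3, - 1,sqrt( 2) /6 , sqrt(14) /14 , sqrt(2), E, pi, sqrt(17), 3*sqrt(2 ),sqrt(19) , 6.91] 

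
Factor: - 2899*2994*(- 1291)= 2^1*3^1 * 13^1*223^1*499^1*1291^1  =  11205371346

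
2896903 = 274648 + 2622255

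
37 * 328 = 12136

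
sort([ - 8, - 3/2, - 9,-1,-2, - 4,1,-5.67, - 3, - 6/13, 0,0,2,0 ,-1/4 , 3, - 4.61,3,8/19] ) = [- 9,  -  8,  -  5.67,- 4.61 ,-4, - 3, - 2,-3/2, - 1,  -  6/13, - 1/4,  0, 0,0,8/19,1, 2,  3,3]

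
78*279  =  21762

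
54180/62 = 27090/31 = 873.87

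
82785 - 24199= 58586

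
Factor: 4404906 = 2^1*3^2*11^1*22247^1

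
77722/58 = 38861/29 = 1340.03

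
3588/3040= 1  +  137/760 = 1.18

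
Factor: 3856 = 2^4*241^1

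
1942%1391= 551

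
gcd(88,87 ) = 1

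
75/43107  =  25/14369 = 0.00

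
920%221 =36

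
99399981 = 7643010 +91756971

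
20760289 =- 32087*( - 647)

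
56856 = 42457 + 14399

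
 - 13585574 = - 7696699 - 5888875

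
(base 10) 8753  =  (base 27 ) C05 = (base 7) 34343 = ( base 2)10001000110001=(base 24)f4h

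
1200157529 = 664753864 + 535403665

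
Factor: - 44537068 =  - 2^2 * 809^1 * 13763^1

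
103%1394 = 103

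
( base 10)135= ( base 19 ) 72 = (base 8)207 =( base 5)1020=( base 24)5f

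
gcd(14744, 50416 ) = 8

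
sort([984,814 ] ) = [814,984 ] 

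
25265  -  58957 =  - 33692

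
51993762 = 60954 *853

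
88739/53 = 1674 + 17/53 = 1674.32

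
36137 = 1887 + 34250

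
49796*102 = 5079192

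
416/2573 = 416/2573 = 0.16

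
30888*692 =21374496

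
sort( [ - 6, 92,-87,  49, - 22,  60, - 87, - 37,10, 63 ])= [ - 87,  -  87, - 37,-22, - 6,  10, 49,  60, 63, 92 ]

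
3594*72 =258768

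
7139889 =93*76773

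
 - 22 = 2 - 24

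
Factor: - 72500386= - 2^1 * 7^1  *  5178599^1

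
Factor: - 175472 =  - 2^4*11^1*997^1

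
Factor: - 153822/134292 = -2^( - 1 )*19^( - 2)*827^1 =- 827/722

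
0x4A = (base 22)38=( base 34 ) 26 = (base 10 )74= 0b1001010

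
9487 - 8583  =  904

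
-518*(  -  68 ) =35224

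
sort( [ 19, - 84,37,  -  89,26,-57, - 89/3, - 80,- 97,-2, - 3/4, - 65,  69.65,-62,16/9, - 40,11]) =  [ - 97, - 89, - 84, -80, - 65, - 62,- 57, - 40, - 89/3,-2, - 3/4 , 16/9,11,19, 26, 37 , 69.65 ] 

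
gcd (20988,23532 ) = 636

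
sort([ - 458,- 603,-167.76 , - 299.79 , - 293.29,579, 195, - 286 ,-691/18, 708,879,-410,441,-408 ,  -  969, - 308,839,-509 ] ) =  [ - 969,-603 ,-509  , - 458, - 410, - 408,  -  308, - 299.79, - 293.29, - 286,-167.76 ,  -  691/18,195, 441, 579,  708,839, 879 ] 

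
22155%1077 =615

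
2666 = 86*31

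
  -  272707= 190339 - 463046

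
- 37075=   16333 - 53408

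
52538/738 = 26269/369 = 71.19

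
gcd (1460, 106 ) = 2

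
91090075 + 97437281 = 188527356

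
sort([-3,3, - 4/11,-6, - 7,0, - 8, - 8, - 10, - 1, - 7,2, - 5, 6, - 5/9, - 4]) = [ -10 ,  -  8, - 8 , - 7, - 7,  -  6, - 5, - 4, - 3, - 1, - 5/9, - 4/11 , 0, 2 , 3,6] 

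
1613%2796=1613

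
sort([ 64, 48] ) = [ 48, 64] 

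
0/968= 0 = 0.00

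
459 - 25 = 434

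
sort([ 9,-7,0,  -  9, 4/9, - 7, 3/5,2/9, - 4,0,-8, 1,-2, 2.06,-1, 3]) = [ - 9, - 8, - 7, -7, - 4, - 2, - 1, 0,0,  2/9,4/9, 3/5, 1,2.06, 3, 9]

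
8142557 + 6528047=14670604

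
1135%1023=112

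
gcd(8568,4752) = 72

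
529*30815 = 16301135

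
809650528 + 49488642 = 859139170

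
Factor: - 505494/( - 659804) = 2^( - 1 )*3^3* 11^1*17^( - 1 ) * 23^1 * 31^ (-1)*37^1*313^( - 1 ) = 252747/329902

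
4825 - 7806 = - 2981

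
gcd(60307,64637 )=1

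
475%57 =19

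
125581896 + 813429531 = 939011427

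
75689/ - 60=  - 75689/60 = -1261.48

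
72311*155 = 11208205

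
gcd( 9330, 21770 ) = 3110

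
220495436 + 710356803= 930852239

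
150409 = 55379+95030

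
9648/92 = 104 + 20/23  =  104.87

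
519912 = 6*86652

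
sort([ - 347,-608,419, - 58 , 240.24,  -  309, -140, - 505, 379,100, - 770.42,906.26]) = [-770.42, -608, - 505,  -  347,-309,-140 , -58, 100,240.24,379,419,906.26 ]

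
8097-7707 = 390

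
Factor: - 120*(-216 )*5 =129600 =2^6*3^4*5^2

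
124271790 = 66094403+58177387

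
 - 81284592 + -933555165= - 1014839757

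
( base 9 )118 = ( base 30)38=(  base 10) 98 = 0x62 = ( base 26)3K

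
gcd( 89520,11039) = 1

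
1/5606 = 1/5606   =  0.00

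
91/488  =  91/488 = 0.19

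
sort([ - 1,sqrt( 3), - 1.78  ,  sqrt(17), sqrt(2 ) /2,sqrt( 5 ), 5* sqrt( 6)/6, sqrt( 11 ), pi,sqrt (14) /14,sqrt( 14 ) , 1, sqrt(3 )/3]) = [ - 1.78, - 1, sqrt(14 )/14, sqrt(3 ) /3,sqrt( 2) /2,1,sqrt( 3 ), 5*sqrt(6 )/6, sqrt(5 ),pi,sqrt( 11 ),  sqrt(14 ),sqrt(17 )]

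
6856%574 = 542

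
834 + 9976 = 10810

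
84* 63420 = 5327280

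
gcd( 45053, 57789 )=1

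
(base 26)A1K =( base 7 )25562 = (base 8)15226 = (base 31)72H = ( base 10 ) 6806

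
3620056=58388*62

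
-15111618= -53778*281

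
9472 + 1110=10582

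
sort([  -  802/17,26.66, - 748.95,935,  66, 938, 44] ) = [-748.95, - 802/17, 26.66,44, 66, 935, 938] 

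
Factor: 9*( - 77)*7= - 3^2*7^2*11^1 = - 4851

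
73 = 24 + 49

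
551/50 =11 + 1/50 =11.02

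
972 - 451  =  521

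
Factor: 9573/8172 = 3191/2724 = 2^( - 2)*3^( -1)*227^( - 1)*3191^1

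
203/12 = 203/12 = 16.92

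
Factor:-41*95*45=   -  175275 = -3^2*  5^2*19^1 *41^1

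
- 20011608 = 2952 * ( - 6779) 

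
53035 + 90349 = 143384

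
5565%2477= 611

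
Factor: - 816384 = - 2^8*3^1*1063^1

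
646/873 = 646/873 = 0.74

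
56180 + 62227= 118407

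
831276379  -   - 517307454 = 1348583833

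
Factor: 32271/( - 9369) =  - 3^( - 2)*31^1 = -31/9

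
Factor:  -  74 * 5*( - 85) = 2^1*5^2*17^1 * 37^1   =  31450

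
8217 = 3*2739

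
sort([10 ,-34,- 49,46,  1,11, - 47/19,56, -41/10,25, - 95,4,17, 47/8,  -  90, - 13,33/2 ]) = [  -  95, -90, - 49 , - 34, - 13,  -  41/10, - 47/19,1, 4, 47/8 , 10, 11,33/2,17, 25, 46, 56 ] 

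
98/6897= 98/6897 = 0.01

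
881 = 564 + 317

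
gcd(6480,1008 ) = 144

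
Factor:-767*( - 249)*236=45071988 = 2^2*3^1*13^1*59^2*83^1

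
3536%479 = 183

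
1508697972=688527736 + 820170236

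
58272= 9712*6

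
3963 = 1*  3963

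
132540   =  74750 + 57790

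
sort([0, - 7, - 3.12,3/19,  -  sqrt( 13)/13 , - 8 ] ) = [ - 8, - 7,- 3.12, - sqrt( 13)/13,0, 3/19 ] 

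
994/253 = 994/253 = 3.93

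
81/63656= 81/63656 = 0.00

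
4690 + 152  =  4842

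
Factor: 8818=2^1*4409^1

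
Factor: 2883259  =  2883259^1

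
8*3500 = 28000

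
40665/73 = 557 + 4/73 = 557.05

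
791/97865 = 791/97865 = 0.01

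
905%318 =269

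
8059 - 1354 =6705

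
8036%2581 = 293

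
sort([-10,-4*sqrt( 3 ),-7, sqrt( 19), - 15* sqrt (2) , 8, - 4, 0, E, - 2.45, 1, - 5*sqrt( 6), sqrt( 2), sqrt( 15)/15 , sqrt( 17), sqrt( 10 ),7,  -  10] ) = [-15*sqrt( 2 ),  -  5*sqrt( 6 ), - 10, -10, -7,-4*sqrt (3),-4, -2.45,0,sqrt( 15)/15 , 1, sqrt( 2),E, sqrt( 10)  ,  sqrt( 17),  sqrt(19 ),  7, 8]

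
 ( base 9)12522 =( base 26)cck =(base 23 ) fm3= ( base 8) 20374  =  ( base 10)8444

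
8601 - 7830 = 771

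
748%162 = 100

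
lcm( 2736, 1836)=139536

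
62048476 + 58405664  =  120454140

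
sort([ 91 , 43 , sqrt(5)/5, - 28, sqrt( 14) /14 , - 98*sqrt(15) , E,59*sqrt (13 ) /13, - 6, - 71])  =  [  -  98*sqrt( 15), - 71, - 28, - 6,sqrt( 14)/14,sqrt( 5) /5,E, 59*sqrt(13) /13, 43 , 91 ] 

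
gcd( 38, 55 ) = 1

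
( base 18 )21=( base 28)19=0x25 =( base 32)15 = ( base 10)37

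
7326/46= 3663/23 =159.26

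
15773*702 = 11072646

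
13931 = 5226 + 8705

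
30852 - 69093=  - 38241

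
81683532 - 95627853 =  - 13944321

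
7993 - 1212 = 6781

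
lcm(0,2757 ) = 0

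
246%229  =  17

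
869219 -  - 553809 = 1423028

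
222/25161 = 74/8387  =  0.01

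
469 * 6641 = 3114629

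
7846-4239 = 3607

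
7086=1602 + 5484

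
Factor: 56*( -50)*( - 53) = 2^4*5^2  *7^1*53^1 =148400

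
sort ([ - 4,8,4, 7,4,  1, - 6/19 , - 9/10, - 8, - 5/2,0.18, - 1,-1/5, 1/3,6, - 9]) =[ - 9,- 8, - 4,  -  5/2, - 1, - 9/10, - 6/19, - 1/5,0.18,1/3,1,4,4,6, 7,8 ] 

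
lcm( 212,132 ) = 6996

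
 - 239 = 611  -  850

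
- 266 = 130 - 396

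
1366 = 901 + 465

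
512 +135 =647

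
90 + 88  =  178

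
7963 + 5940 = 13903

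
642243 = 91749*7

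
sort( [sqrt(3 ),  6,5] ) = [sqrt ( 3 ), 5,6]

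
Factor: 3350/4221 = 2^1*3^( - 2 )*5^2*7^(-1 )  =  50/63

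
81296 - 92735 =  - 11439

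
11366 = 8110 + 3256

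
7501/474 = 7501/474 = 15.82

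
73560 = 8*9195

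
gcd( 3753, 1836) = 27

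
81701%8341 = 6632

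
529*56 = 29624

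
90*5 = 450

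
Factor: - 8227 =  - 19^1*433^1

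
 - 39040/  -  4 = 9760/1= 9760.00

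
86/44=43/22 = 1.95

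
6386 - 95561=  - 89175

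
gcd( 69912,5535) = 9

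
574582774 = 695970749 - 121387975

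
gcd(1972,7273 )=1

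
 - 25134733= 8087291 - 33222024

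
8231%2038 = 79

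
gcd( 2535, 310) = 5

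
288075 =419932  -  131857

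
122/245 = 122/245 = 0.50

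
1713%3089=1713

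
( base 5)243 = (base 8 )111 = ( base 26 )2L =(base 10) 73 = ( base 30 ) 2D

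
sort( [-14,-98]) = [-98  , - 14]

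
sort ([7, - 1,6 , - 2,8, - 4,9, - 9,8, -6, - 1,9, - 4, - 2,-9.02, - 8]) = [ - 9.02 , - 9,-8, - 6, - 4, - 4,- 2,  -  2, -1, - 1, 6, 7, 8, 8,9,9]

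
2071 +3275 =5346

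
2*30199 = 60398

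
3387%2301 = 1086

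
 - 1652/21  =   - 236/3 = -  78.67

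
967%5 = 2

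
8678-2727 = 5951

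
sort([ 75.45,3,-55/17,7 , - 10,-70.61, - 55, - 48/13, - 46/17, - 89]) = [ - 89,  -  70.61, - 55, - 10, - 48/13, - 55/17, - 46/17, 3,7,75.45 ] 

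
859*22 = 18898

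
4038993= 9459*427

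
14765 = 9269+5496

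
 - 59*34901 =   -  2059159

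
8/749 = 8/749 = 0.01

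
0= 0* 4208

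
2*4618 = 9236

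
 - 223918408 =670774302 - 894692710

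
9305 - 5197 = 4108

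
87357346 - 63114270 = 24243076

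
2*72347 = 144694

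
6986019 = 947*7377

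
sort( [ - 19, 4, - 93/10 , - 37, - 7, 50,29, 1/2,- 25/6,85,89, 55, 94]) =[-37, - 19  , - 93/10,-7, - 25/6,1/2,  4,29,50,55,85,  89 , 94]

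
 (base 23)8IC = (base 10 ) 4658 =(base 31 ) 4q8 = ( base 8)11062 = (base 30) 558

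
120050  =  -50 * ( -2401) 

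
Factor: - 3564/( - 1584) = 9/4 = 2^( - 2)*3^2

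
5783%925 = 233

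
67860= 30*2262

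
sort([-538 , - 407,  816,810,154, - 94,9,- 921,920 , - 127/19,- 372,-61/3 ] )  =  [ - 921,- 538 ,-407 , - 372,- 94,-61/3, - 127/19,9, 154  ,  810, 816,920]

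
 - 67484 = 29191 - 96675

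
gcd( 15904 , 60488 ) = 8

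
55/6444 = 55/6444 = 0.01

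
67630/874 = 33815/437 = 77.38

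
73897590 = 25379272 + 48518318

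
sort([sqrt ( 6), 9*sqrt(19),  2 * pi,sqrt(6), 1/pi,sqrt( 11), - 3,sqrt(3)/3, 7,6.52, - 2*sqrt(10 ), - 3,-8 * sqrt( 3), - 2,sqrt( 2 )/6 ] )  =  [  -  8*sqrt(3), - 2*sqrt( 10), - 3, - 3, - 2,sqrt( 2 )/6, 1/pi,sqrt ( 3 ) /3, sqrt( 6 ), sqrt( 6),sqrt( 11 ), 2*pi,6.52,7,9 * sqrt( 19) ]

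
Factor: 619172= 2^2*19^1*8147^1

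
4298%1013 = 246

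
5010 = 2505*2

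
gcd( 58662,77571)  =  9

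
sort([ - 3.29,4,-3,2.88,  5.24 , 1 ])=[ - 3.29, - 3 , 1,2.88,4, 5.24]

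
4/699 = 4/699 = 0.01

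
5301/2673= 589/297 = 1.98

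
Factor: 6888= 2^3*3^1*7^1 * 41^1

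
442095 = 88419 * 5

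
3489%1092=213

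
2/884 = 1/442  =  0.00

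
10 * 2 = 20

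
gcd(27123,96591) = 3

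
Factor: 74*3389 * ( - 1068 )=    - 267839448 = - 2^3*3^1 * 37^1*89^1*3389^1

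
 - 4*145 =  - 580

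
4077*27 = 110079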